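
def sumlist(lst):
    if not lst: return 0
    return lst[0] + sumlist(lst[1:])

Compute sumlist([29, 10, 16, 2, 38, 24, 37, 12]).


sumlist([29, 10, 16, 2, 38, 24, 37, 12]) = 29 + sumlist([10, 16, 2, 38, 24, 37, 12])
sumlist([10, 16, 2, 38, 24, 37, 12]) = 10 + sumlist([16, 2, 38, 24, 37, 12])
sumlist([16, 2, 38, 24, 37, 12]) = 16 + sumlist([2, 38, 24, 37, 12])
sumlist([2, 38, 24, 37, 12]) = 2 + sumlist([38, 24, 37, 12])
sumlist([38, 24, 37, 12]) = 38 + sumlist([24, 37, 12])
sumlist([24, 37, 12]) = 24 + sumlist([37, 12])
sumlist([37, 12]) = 37 + sumlist([12])
sumlist([12]) = 12 + sumlist([])
sumlist([]) = 0  (base case)
Total: 29 + 10 + 16 + 2 + 38 + 24 + 37 + 12 + 0 = 168

168


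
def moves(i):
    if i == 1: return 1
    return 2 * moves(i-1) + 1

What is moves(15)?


moves(15) = 2 * moves(14) + 1
moves(14) = 2 * moves(13) + 1
moves(13) = 2 * moves(12) + 1
moves(12) = 2 * moves(11) + 1
moves(11) = 2 * moves(10) + 1
moves(10) = 2 * moves(9) + 1
moves(9) = 2 * moves(8) + 1
moves(8) = 2 * moves(7) + 1
moves(7) = 2 * moves(6) + 1
moves(6) = 2 * moves(5) + 1
moves(5) = 2 * moves(4) + 1
moves(4) = 2 * moves(3) + 1
moves(3) = 2 * moves(2) + 1
moves(2) = 2 * moves(1) + 1
moves(1) = 1  (base case)
moves(2) = 2 * 1 + 1 = 3
moves(3) = 2 * 3 + 1 = 7
moves(4) = 2 * 7 + 1 = 15
moves(5) = 2 * 15 + 1 = 31
moves(6) = 2 * 31 + 1 = 63
moves(7) = 2 * 63 + 1 = 127
moves(8) = 2 * 127 + 1 = 255
moves(9) = 2 * 255 + 1 = 511
moves(10) = 2 * 511 + 1 = 1023
moves(11) = 2 * 1023 + 1 = 2047
moves(12) = 2 * 2047 + 1 = 4095
moves(13) = 2 * 4095 + 1 = 8191
moves(14) = 2 * 8191 + 1 = 16383
moves(15) = 2 * 16383 + 1 = 32767

32767


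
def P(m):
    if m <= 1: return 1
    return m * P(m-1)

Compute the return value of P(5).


P(5)
= 5 * P(4)
= 5 * 4 * P(3)
= 5 * 4 * 3 * P(2)
= 5 * 4 * 3 * 2 * P(1)
= 5 * 4 * 3 * 2 * 1
= 120

120


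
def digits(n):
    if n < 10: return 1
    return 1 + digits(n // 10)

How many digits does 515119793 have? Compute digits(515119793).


digits(515119793) = 1 + digits(51511979)
digits(51511979) = 1 + digits(5151197)
digits(5151197) = 1 + digits(515119)
digits(515119) = 1 + digits(51511)
digits(51511) = 1 + digits(5151)
digits(5151) = 1 + digits(515)
digits(515) = 1 + digits(51)
digits(51) = 1 + digits(5)
digits(5) = 1  (base case: 5 < 10)
Unwinding: 1 + 1 + 1 + 1 + 1 + 1 + 1 + 1 + 1 = 9

9


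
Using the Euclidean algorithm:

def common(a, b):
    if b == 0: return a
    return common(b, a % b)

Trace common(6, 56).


common(6, 56) = common(56, 6)
common(56, 6) = common(6, 2)
common(6, 2) = common(2, 0)
common(2, 0) = 2  (base case)

2


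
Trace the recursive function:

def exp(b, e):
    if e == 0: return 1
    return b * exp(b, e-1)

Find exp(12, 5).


exp(12, 5)
= 12 * exp(12, 4)
= 12 * 12 * exp(12, 3)
= 12 * 12 * 12 * exp(12, 2)
= 12 * 12 * 12 * 12 * exp(12, 1)
= 12 * 12 * 12 * 12 * 12 * exp(12, 0)
= 12 * 12 * 12 * 12 * 12 * 1
= 248832

248832


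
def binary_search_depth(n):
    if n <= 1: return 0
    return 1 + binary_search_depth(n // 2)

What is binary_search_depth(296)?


296 / 2 = 148
148 / 2 = 74
74 / 2 = 37
37 / 2 = 18
18 / 2 = 9
9 / 2 = 4
4 / 2 = 2
2 / 2 = 1
Reached 1 after 8 halvings

8


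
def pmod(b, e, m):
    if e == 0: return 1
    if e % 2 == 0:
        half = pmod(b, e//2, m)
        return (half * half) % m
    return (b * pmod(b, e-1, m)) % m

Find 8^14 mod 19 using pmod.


pmod(8, 14, 19): e is even, compute pmod(8, 7, 19)
  pmod(8, 7, 19): e is odd, compute pmod(8, 6, 19)
    pmod(8, 6, 19): e is even, compute pmod(8, 3, 19)
      pmod(8, 3, 19): e is odd, compute pmod(8, 2, 19)
        pmod(8, 2, 19): e is even, compute pmod(8, 1, 19)
          pmod(8, 1, 19): e is odd, compute pmod(8, 0, 19)
          pmod(8, 0, 19) = 1
          (8 * 1) % 19 = 8
        half=8, (8*8) % 19 = 7
      (8 * 7) % 19 = 18
    half=18, (18*18) % 19 = 1
  (8 * 1) % 19 = 8
half=8, (8*8) % 19 = 7

7


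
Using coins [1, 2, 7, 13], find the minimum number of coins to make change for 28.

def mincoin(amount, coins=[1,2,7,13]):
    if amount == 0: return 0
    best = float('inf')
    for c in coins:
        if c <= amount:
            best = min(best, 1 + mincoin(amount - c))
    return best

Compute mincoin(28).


Building up with DP:
mincoin(0) = 0
mincoin(1) = min(1+mincoin(0)=1+0=1) = 1
mincoin(2) = min(1+mincoin(1)=1+1=2, 1+mincoin(0)=1+0=1) = 1
mincoin(3) = min(1+mincoin(2)=1+1=2, 1+mincoin(1)=1+1=2) = 2
mincoin(4) = min(1+mincoin(3)=1+2=3, 1+mincoin(2)=1+1=2) = 2
mincoin(5) = min(1+mincoin(4)=1+2=3, 1+mincoin(3)=1+2=3) = 3
mincoin(6) = min(1+mincoin(5)=1+3=4, 1+mincoin(4)=1+2=3) = 3
mincoin(7) = min(1+mincoin(6)=1+3=4, 1+mincoin(5)=1+3=4, 1+mincoin(0)=1+0=1) = 1
mincoin(8) = min(1+mincoin(7)=1+1=2, 1+mincoin(6)=1+3=4, 1+mincoin(1)=1+1=2) = 2
mincoin(9) = min(1+mincoin(8)=1+2=3, 1+mincoin(7)=1+1=2, 1+mincoin(2)=1+1=2) = 2
mincoin(10) = min(1+mincoin(9)=1+2=3, 1+mincoin(8)=1+2=3, 1+mincoin(3)=1+2=3) = 3
mincoin(11) = min(1+mincoin(10)=1+3=4, 1+mincoin(9)=1+2=3, 1+mincoin(4)=1+2=3) = 3
mincoin(12) = min(1+mincoin(11)=1+3=4, 1+mincoin(10)=1+3=4, 1+mincoin(5)=1+3=4) = 4
mincoin(13) = min(1+mincoin(12)=1+4=5, 1+mincoin(11)=1+3=4, 1+mincoin(6)=1+3=4, 1+mincoin(0)=1+0=1) = 1
mincoin(14) = min(1+mincoin(13)=1+1=2, 1+mincoin(12)=1+4=5, 1+mincoin(7)=1+1=2, 1+mincoin(1)=1+1=2) = 2
mincoin(15) = min(1+mincoin(14)=1+2=3, 1+mincoin(13)=1+1=2, 1+mincoin(8)=1+2=3, 1+mincoin(2)=1+1=2) = 2
mincoin(16) = min(1+mincoin(15)=1+2=3, 1+mincoin(14)=1+2=3, 1+mincoin(9)=1+2=3, 1+mincoin(3)=1+2=3) = 3
mincoin(17) = min(1+mincoin(16)=1+3=4, 1+mincoin(15)=1+2=3, 1+mincoin(10)=1+3=4, 1+mincoin(4)=1+2=3) = 3
mincoin(18) = min(1+mincoin(17)=1+3=4, 1+mincoin(16)=1+3=4, 1+mincoin(11)=1+3=4, 1+mincoin(5)=1+3=4) = 4
mincoin(19) = min(1+mincoin(18)=1+4=5, 1+mincoin(17)=1+3=4, 1+mincoin(12)=1+4=5, 1+mincoin(6)=1+3=4) = 4
mincoin(20) = min(1+mincoin(19)=1+4=5, 1+mincoin(18)=1+4=5, 1+mincoin(13)=1+1=2, 1+mincoin(7)=1+1=2) = 2
mincoin(21) = min(1+mincoin(20)=1+2=3, 1+mincoin(19)=1+4=5, 1+mincoin(14)=1+2=3, 1+mincoin(8)=1+2=3) = 3
mincoin(22) = min(1+mincoin(21)=1+3=4, 1+mincoin(20)=1+2=3, 1+mincoin(15)=1+2=3, 1+mincoin(9)=1+2=3) = 3
mincoin(23) = min(1+mincoin(22)=1+3=4, 1+mincoin(21)=1+3=4, 1+mincoin(16)=1+3=4, 1+mincoin(10)=1+3=4) = 4
mincoin(24) = min(1+mincoin(23)=1+4=5, 1+mincoin(22)=1+3=4, 1+mincoin(17)=1+3=4, 1+mincoin(11)=1+3=4) = 4
mincoin(25) = min(1+mincoin(24)=1+4=5, 1+mincoin(23)=1+4=5, 1+mincoin(18)=1+4=5, 1+mincoin(12)=1+4=5) = 5
mincoin(26) = min(1+mincoin(25)=1+5=6, 1+mincoin(24)=1+4=5, 1+mincoin(19)=1+4=5, 1+mincoin(13)=1+1=2) = 2
mincoin(27) = min(1+mincoin(26)=1+2=3, 1+mincoin(25)=1+5=6, 1+mincoin(20)=1+2=3, 1+mincoin(14)=1+2=3) = 3
mincoin(28) = min(1+mincoin(27)=1+3=4, 1+mincoin(26)=1+2=3, 1+mincoin(21)=1+3=4, 1+mincoin(15)=1+2=3) = 3

3


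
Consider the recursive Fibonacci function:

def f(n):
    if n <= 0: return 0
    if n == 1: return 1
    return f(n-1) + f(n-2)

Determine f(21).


Computing f(21) bottom-up:
f(0) = 0
f(1) = 1
f(2) = f(1) + f(0) = 1 + 0 = 1
f(3) = f(2) + f(1) = 1 + 1 = 2
f(4) = f(3) + f(2) = 2 + 1 = 3
f(5) = f(4) + f(3) = 3 + 2 = 5
f(6) = f(5) + f(4) = 5 + 3 = 8
f(7) = f(6) + f(5) = 8 + 5 = 13
f(8) = f(7) + f(6) = 13 + 8 = 21
f(9) = f(8) + f(7) = 21 + 13 = 34
f(10) = f(9) + f(8) = 34 + 21 = 55
f(11) = f(10) + f(9) = 55 + 34 = 89
f(12) = f(11) + f(10) = 89 + 55 = 144
f(13) = f(12) + f(11) = 144 + 89 = 233
f(14) = f(13) + f(12) = 233 + 144 = 377
f(15) = f(14) + f(13) = 377 + 233 = 610
f(16) = f(15) + f(14) = 610 + 377 = 987
f(17) = f(16) + f(15) = 987 + 610 = 1597
f(18) = f(17) + f(16) = 1597 + 987 = 2584
f(19) = f(18) + f(17) = 2584 + 1597 = 4181
f(20) = f(19) + f(18) = 4181 + 2584 = 6765
f(21) = f(20) + f(19) = 6765 + 4181 = 10946

10946


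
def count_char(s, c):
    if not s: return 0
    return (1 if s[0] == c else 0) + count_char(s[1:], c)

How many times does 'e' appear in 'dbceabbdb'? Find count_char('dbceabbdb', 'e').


s[0]='d' != 'e' -> 0
s[0]='b' != 'e' -> 0
s[0]='c' != 'e' -> 0
s[0]='e' == 'e' -> 1
s[0]='a' != 'e' -> 0
s[0]='b' != 'e' -> 0
s[0]='b' != 'e' -> 0
s[0]='d' != 'e' -> 0
s[0]='b' != 'e' -> 0
Sum: 0 + 0 + 0 + 1 + 0 + 0 + 0 + 0 + 0 = 1

1


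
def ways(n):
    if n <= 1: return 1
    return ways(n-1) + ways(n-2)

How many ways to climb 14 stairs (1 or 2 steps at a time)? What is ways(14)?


Building up from base cases:
ways(0) = 1
ways(1) = 1
ways(2) = ways(1) + ways(0) = 1 + 1 = 2
ways(3) = ways(2) + ways(1) = 2 + 1 = 3
ways(4) = ways(3) + ways(2) = 3 + 2 = 5
ways(5) = ways(4) + ways(3) = 5 + 3 = 8
ways(6) = ways(5) + ways(4) = 8 + 5 = 13
ways(7) = ways(6) + ways(5) = 13 + 8 = 21
ways(8) = ways(7) + ways(6) = 21 + 13 = 34
ways(9) = ways(8) + ways(7) = 34 + 21 = 55
ways(10) = ways(9) + ways(8) = 55 + 34 = 89
ways(11) = ways(10) + ways(9) = 89 + 55 = 144
ways(12) = ways(11) + ways(10) = 144 + 89 = 233
ways(13) = ways(12) + ways(11) = 233 + 144 = 377
ways(14) = ways(13) + ways(12) = 377 + 233 = 610

610


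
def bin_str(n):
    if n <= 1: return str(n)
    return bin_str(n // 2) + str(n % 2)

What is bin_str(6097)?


bin_str(6097) = bin_str(3048) + '1'
bin_str(3048) = bin_str(1524) + '0'
bin_str(1524) = bin_str(762) + '0'
bin_str(762) = bin_str(381) + '0'
bin_str(381) = bin_str(190) + '1'
bin_str(190) = bin_str(95) + '0'
bin_str(95) = bin_str(47) + '1'
bin_str(47) = bin_str(23) + '1'
bin_str(23) = bin_str(11) + '1'
bin_str(11) = bin_str(5) + '1'
bin_str(5) = bin_str(2) + '1'
bin_str(2) = bin_str(1) + '0'
bin_str(1) = '1'  (base case)
Concatenating: '1' + '0' + '1' + '1' + '1' + '1' + '1' + '0' + '1' + '0' + '0' + '0' + '1' = '1011111010001'

1011111010001


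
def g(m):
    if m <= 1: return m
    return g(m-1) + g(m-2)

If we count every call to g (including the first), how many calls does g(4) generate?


Let C(n) = total calls for g(n)
C(0) = 1, C(1) = 1
C(2) = 1 + C(1) + C(0) = 1 + 1 + 1 = 3
C(3) = 1 + C(2) + C(1) = 1 + 3 + 1 = 5
C(4) = 1 + C(3) + C(2) = 1 + 5 + 3 = 9

9


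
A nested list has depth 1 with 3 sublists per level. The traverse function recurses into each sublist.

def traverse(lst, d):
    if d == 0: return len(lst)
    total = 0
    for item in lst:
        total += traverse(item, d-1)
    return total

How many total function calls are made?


At depth 0 (root): 1 call
At depth 1: each of 1 parents calls traverse on 3 children = 3 calls
Total: 1 + 3 = 4

4


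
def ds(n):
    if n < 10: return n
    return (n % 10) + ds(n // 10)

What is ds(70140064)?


ds(70140064) = 4 + ds(7014006)
ds(7014006) = 6 + ds(701400)
ds(701400) = 0 + ds(70140)
ds(70140) = 0 + ds(7014)
ds(7014) = 4 + ds(701)
ds(701) = 1 + ds(70)
ds(70) = 0 + ds(7)
ds(7) = 7  (base case)
Total: 4 + 6 + 0 + 0 + 4 + 1 + 0 + 7 = 22

22


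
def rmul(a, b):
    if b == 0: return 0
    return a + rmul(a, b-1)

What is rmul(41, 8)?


rmul(41, 8) = 41 + rmul(41, 7)
rmul(41, 7) = 41 + rmul(41, 6)
rmul(41, 6) = 41 + rmul(41, 5)
rmul(41, 5) = 41 + rmul(41, 4)
rmul(41, 4) = 41 + rmul(41, 3)
rmul(41, 3) = 41 + rmul(41, 2)
rmul(41, 2) = 41 + rmul(41, 1)
rmul(41, 1) = 41 + rmul(41, 0)
rmul(41, 0) = 0  (base case)
Total: 41 + 41 + 41 + 41 + 41 + 41 + 41 + 41 + 0 = 328

328


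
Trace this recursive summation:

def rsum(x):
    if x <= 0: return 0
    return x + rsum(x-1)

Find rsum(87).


rsum(87)
= 87 + 86 + 85 + 84 + 83 + 82 + 81 + 80 + 79 + 78 + 77 + 76 + 75 + 74 + 73 + 72 + 71 + 70 + 69 + 68 + 67 + 66 + 65 + 64 + 63 + 62 + 61 + 60 + 59 + 58 + 57 + 56 + 55 + 54 + 53 + 52 + 51 + 50 + 49 + 48 + 47 + 46 + 45 + 44 + 43 + 42 + 41 + 40 + 39 + 38 + 37 + 36 + 35 + 34 + 33 + 32 + 31 + 30 + 29 + 28 + 27 + 26 + 25 + 24 + 23 + 22 + 21 + 20 + 19 + 18 + 17 + 16 + 15 + 14 + 13 + 12 + 11 + 10 + 9 + 8 + 7 + 6 + 5 + 4 + 3 + 2 + 1 + rsum(0)
= 87 + 86 + 85 + 84 + 83 + 82 + 81 + 80 + 79 + 78 + 77 + 76 + 75 + 74 + 73 + 72 + 71 + 70 + 69 + 68 + 67 + 66 + 65 + 64 + 63 + 62 + 61 + 60 + 59 + 58 + 57 + 56 + 55 + 54 + 53 + 52 + 51 + 50 + 49 + 48 + 47 + 46 + 45 + 44 + 43 + 42 + 41 + 40 + 39 + 38 + 37 + 36 + 35 + 34 + 33 + 32 + 31 + 30 + 29 + 28 + 27 + 26 + 25 + 24 + 23 + 22 + 21 + 20 + 19 + 18 + 17 + 16 + 15 + 14 + 13 + 12 + 11 + 10 + 9 + 8 + 7 + 6 + 5 + 4 + 3 + 2 + 1 + 0
= 3828

3828


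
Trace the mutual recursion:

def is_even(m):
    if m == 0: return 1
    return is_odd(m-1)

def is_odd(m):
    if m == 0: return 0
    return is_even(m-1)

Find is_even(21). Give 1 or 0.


is_even(21) = is_odd(20)
is_odd(20) = is_even(19)
is_even(19) = is_odd(18)
is_odd(18) = is_even(17)
is_even(17) = is_odd(16)
is_odd(16) = is_even(15)
is_even(15) = is_odd(14)
is_odd(14) = is_even(13)
is_even(13) = is_odd(12)
is_odd(12) = is_even(11)
is_even(11) = is_odd(10)
is_odd(10) = is_even(9)
is_even(9) = is_odd(8)
is_odd(8) = is_even(7)
is_even(7) = is_odd(6)
is_odd(6) = is_even(5)
is_even(5) = is_odd(4)
is_odd(4) = is_even(3)
is_even(3) = is_odd(2)
is_odd(2) = is_even(1)
is_even(1) = is_odd(0)
is_odd(0) = 0  (base case)
Result: 0

0


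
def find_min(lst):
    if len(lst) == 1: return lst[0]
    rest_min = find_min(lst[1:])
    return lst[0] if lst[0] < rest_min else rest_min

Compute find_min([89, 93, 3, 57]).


find_min([89, 93, 3, 57]): compare 89 with find_min([93, 3, 57])
find_min([93, 3, 57]): compare 93 with find_min([3, 57])
find_min([3, 57]): compare 3 with find_min([57])
find_min([57]) = 57  (base case)
Compare 3 with 57 -> 3
Compare 93 with 3 -> 3
Compare 89 with 3 -> 3

3


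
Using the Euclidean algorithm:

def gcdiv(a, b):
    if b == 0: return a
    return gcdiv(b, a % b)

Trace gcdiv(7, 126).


gcdiv(7, 126) = gcdiv(126, 7)
gcdiv(126, 7) = gcdiv(7, 0)
gcdiv(7, 0) = 7  (base case)

7


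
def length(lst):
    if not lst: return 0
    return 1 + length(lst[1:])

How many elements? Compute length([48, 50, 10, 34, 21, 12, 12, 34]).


length([48, 50, 10, 34, 21, 12, 12, 34]) = 1 + length([50, 10, 34, 21, 12, 12, 34])
length([50, 10, 34, 21, 12, 12, 34]) = 1 + length([10, 34, 21, 12, 12, 34])
length([10, 34, 21, 12, 12, 34]) = 1 + length([34, 21, 12, 12, 34])
length([34, 21, 12, 12, 34]) = 1 + length([21, 12, 12, 34])
length([21, 12, 12, 34]) = 1 + length([12, 12, 34])
length([12, 12, 34]) = 1 + length([12, 34])
length([12, 34]) = 1 + length([34])
length([34]) = 1 + length([])
length([]) = 0  (base case)
Unwinding: 1 + 1 + 1 + 1 + 1 + 1 + 1 + 1 + 0 = 8

8


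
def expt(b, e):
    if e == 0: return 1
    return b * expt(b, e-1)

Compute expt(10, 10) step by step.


expt(10, 10)
= 10 * expt(10, 9)
= 10 * 10 * expt(10, 8)
= 10 * 10 * 10 * expt(10, 7)
= 10 * 10 * 10 * 10 * expt(10, 6)
= 10 * 10 * 10 * 10 * 10 * expt(10, 5)
= 10 * 10 * 10 * 10 * 10 * 10 * expt(10, 4)
= 10 * 10 * 10 * 10 * 10 * 10 * 10 * expt(10, 3)
= 10 * 10 * 10 * 10 * 10 * 10 * 10 * 10 * expt(10, 2)
= 10 * 10 * 10 * 10 * 10 * 10 * 10 * 10 * 10 * expt(10, 1)
= 10 * 10 * 10 * 10 * 10 * 10 * 10 * 10 * 10 * 10 * expt(10, 0)
= 10 * 10 * 10 * 10 * 10 * 10 * 10 * 10 * 10 * 10 * 1
= 10000000000

10000000000


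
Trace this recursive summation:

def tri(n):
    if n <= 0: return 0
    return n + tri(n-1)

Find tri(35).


tri(35)
= 35 + 34 + 33 + 32 + 31 + 30 + 29 + 28 + 27 + 26 + 25 + 24 + 23 + 22 + 21 + 20 + 19 + 18 + 17 + 16 + 15 + 14 + 13 + 12 + 11 + 10 + 9 + 8 + 7 + 6 + 5 + 4 + 3 + 2 + 1 + tri(0)
= 35 + 34 + 33 + 32 + 31 + 30 + 29 + 28 + 27 + 26 + 25 + 24 + 23 + 22 + 21 + 20 + 19 + 18 + 17 + 16 + 15 + 14 + 13 + 12 + 11 + 10 + 9 + 8 + 7 + 6 + 5 + 4 + 3 + 2 + 1 + 0
= 630

630


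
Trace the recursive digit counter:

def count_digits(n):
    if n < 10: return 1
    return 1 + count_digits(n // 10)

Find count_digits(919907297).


count_digits(919907297) = 1 + count_digits(91990729)
count_digits(91990729) = 1 + count_digits(9199072)
count_digits(9199072) = 1 + count_digits(919907)
count_digits(919907) = 1 + count_digits(91990)
count_digits(91990) = 1 + count_digits(9199)
count_digits(9199) = 1 + count_digits(919)
count_digits(919) = 1 + count_digits(91)
count_digits(91) = 1 + count_digits(9)
count_digits(9) = 1  (base case: 9 < 10)
Unwinding: 1 + 1 + 1 + 1 + 1 + 1 + 1 + 1 + 1 = 9

9


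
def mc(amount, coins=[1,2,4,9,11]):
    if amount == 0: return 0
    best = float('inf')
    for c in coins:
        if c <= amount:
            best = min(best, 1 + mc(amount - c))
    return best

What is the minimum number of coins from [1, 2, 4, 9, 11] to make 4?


Building up with DP:
mc(0) = 0
mc(1) = min(1+mc(0)=1+0=1) = 1
mc(2) = min(1+mc(1)=1+1=2, 1+mc(0)=1+0=1) = 1
mc(3) = min(1+mc(2)=1+1=2, 1+mc(1)=1+1=2) = 2
mc(4) = min(1+mc(3)=1+2=3, 1+mc(2)=1+1=2, 1+mc(0)=1+0=1) = 1

1


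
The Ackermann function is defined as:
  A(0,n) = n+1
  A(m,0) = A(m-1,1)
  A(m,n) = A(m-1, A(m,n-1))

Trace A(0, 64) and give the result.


A(0, 64) = 65
Result: A(0, 64) = 65

65


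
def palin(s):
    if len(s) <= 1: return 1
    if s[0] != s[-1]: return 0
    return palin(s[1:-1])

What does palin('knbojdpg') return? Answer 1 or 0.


palin('knbojdpg'): s[0]='k' != s[-1]='g' -> return 0
Result: 0 (not a palindrome)

0


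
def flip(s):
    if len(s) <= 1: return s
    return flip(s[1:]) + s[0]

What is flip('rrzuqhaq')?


flip('rrzuqhaq') = flip('rzuqhaq') + 'r'
flip('rzuqhaq') = flip('zuqhaq') + 'r'
flip('zuqhaq') = flip('uqhaq') + 'z'
flip('uqhaq') = flip('qhaq') + 'u'
flip('qhaq') = flip('haq') + 'q'
flip('haq') = flip('aq') + 'h'
flip('aq') = flip('q') + 'a'
flip('q') = 'q'  (base case)
Concatenating: 'q' + 'a' + 'h' + 'q' + 'u' + 'z' + 'r' + 'r' = 'qahquzrr'

qahquzrr


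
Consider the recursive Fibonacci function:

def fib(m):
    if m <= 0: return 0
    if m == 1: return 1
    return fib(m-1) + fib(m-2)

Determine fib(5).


Computing fib(5) bottom-up:
fib(0) = 0
fib(1) = 1
fib(2) = fib(1) + fib(0) = 1 + 0 = 1
fib(3) = fib(2) + fib(1) = 1 + 1 = 2
fib(4) = fib(3) + fib(2) = 2 + 1 = 3
fib(5) = fib(4) + fib(3) = 3 + 2 = 5

5


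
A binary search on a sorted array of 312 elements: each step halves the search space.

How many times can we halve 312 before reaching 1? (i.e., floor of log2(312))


312 / 2 = 156
156 / 2 = 78
78 / 2 = 39
39 / 2 = 19
19 / 2 = 9
9 / 2 = 4
4 / 2 = 2
2 / 2 = 1
Reached 1 after 8 halvings

8


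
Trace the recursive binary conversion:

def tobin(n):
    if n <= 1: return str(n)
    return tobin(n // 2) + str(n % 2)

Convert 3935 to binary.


tobin(3935) = tobin(1967) + '1'
tobin(1967) = tobin(983) + '1'
tobin(983) = tobin(491) + '1'
tobin(491) = tobin(245) + '1'
tobin(245) = tobin(122) + '1'
tobin(122) = tobin(61) + '0'
tobin(61) = tobin(30) + '1'
tobin(30) = tobin(15) + '0'
tobin(15) = tobin(7) + '1'
tobin(7) = tobin(3) + '1'
tobin(3) = tobin(1) + '1'
tobin(1) = '1'  (base case)
Concatenating: '1' + '1' + '1' + '1' + '0' + '1' + '0' + '1' + '1' + '1' + '1' + '1' = '111101011111'

111101011111


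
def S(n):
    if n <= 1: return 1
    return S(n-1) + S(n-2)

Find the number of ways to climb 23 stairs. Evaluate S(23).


Building up from base cases:
S(0) = 1
S(1) = 1
S(2) = S(1) + S(0) = 1 + 1 = 2
S(3) = S(2) + S(1) = 2 + 1 = 3
S(4) = S(3) + S(2) = 3 + 2 = 5
S(5) = S(4) + S(3) = 5 + 3 = 8
S(6) = S(5) + S(4) = 8 + 5 = 13
S(7) = S(6) + S(5) = 13 + 8 = 21
S(8) = S(7) + S(6) = 21 + 13 = 34
S(9) = S(8) + S(7) = 34 + 21 = 55
S(10) = S(9) + S(8) = 55 + 34 = 89
S(11) = S(10) + S(9) = 89 + 55 = 144
S(12) = S(11) + S(10) = 144 + 89 = 233
S(13) = S(12) + S(11) = 233 + 144 = 377
S(14) = S(13) + S(12) = 377 + 233 = 610
S(15) = S(14) + S(13) = 610 + 377 = 987
S(16) = S(15) + S(14) = 987 + 610 = 1597
S(17) = S(16) + S(15) = 1597 + 987 = 2584
S(18) = S(17) + S(16) = 2584 + 1597 = 4181
S(19) = S(18) + S(17) = 4181 + 2584 = 6765
S(20) = S(19) + S(18) = 6765 + 4181 = 10946
S(21) = S(20) + S(19) = 10946 + 6765 = 17711
S(22) = S(21) + S(20) = 17711 + 10946 = 28657
S(23) = S(22) + S(21) = 28657 + 17711 = 46368

46368


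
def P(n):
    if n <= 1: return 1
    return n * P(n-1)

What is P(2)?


P(2)
= 2 * P(1)
= 2 * 1
= 2

2


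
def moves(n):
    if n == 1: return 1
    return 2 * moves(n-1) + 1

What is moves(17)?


moves(17) = 2 * moves(16) + 1
moves(16) = 2 * moves(15) + 1
moves(15) = 2 * moves(14) + 1
moves(14) = 2 * moves(13) + 1
moves(13) = 2 * moves(12) + 1
moves(12) = 2 * moves(11) + 1
moves(11) = 2 * moves(10) + 1
moves(10) = 2 * moves(9) + 1
moves(9) = 2 * moves(8) + 1
moves(8) = 2 * moves(7) + 1
moves(7) = 2 * moves(6) + 1
moves(6) = 2 * moves(5) + 1
moves(5) = 2 * moves(4) + 1
moves(4) = 2 * moves(3) + 1
moves(3) = 2 * moves(2) + 1
moves(2) = 2 * moves(1) + 1
moves(1) = 1  (base case)
moves(2) = 2 * 1 + 1 = 3
moves(3) = 2 * 3 + 1 = 7
moves(4) = 2 * 7 + 1 = 15
moves(5) = 2 * 15 + 1 = 31
moves(6) = 2 * 31 + 1 = 63
moves(7) = 2 * 63 + 1 = 127
moves(8) = 2 * 127 + 1 = 255
moves(9) = 2 * 255 + 1 = 511
moves(10) = 2 * 511 + 1 = 1023
moves(11) = 2 * 1023 + 1 = 2047
moves(12) = 2 * 2047 + 1 = 4095
moves(13) = 2 * 4095 + 1 = 8191
moves(14) = 2 * 8191 + 1 = 16383
moves(15) = 2 * 16383 + 1 = 32767
moves(16) = 2 * 32767 + 1 = 65535
moves(17) = 2 * 65535 + 1 = 131071

131071


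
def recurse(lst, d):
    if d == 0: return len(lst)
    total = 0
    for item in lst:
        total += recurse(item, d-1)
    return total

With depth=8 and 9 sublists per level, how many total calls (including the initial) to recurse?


At depth 0 (root): 1 call
At depth 1: each of 1 parents calls recurse on 9 children = 9 calls
At depth 2: each of 9 parents calls recurse on 9 children = 81 calls
At depth 3: each of 81 parents calls recurse on 9 children = 729 calls
At depth 4: each of 729 parents calls recurse on 9 children = 6561 calls
At depth 5: each of 6561 parents calls recurse on 9 children = 59049 calls
At depth 6: each of 59049 parents calls recurse on 9 children = 531441 calls
At depth 7: each of 531441 parents calls recurse on 9 children = 4782969 calls
At depth 8: each of 4782969 parents calls recurse on 9 children = 43046721 calls
Total: 1 + 9 + 81 + 729 + 6561 + 59049 + 531441 + 4782969 + 43046721 = 48427561

48427561


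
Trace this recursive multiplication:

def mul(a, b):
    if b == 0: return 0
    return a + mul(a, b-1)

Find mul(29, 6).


mul(29, 6) = 29 + mul(29, 5)
mul(29, 5) = 29 + mul(29, 4)
mul(29, 4) = 29 + mul(29, 3)
mul(29, 3) = 29 + mul(29, 2)
mul(29, 2) = 29 + mul(29, 1)
mul(29, 1) = 29 + mul(29, 0)
mul(29, 0) = 0  (base case)
Total: 29 + 29 + 29 + 29 + 29 + 29 + 0 = 174

174


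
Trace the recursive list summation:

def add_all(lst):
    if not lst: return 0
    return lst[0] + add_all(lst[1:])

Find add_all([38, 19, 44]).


add_all([38, 19, 44]) = 38 + add_all([19, 44])
add_all([19, 44]) = 19 + add_all([44])
add_all([44]) = 44 + add_all([])
add_all([]) = 0  (base case)
Total: 38 + 19 + 44 + 0 = 101

101


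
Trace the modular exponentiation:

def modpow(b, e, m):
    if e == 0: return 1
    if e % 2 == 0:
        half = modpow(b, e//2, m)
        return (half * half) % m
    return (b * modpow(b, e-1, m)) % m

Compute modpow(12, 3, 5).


modpow(12, 3, 5): e is odd, compute modpow(12, 2, 5)
  modpow(12, 2, 5): e is even, compute modpow(12, 1, 5)
    modpow(12, 1, 5): e is odd, compute modpow(12, 0, 5)
      modpow(12, 0, 5) = 1
    (12 * 1) % 5 = 2
  half=2, (2*2) % 5 = 4
(12 * 4) % 5 = 3

3


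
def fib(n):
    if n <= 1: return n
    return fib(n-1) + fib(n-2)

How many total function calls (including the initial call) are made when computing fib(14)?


Let C(n) = total calls for fib(n)
C(0) = 1, C(1) = 1
C(2) = 1 + C(1) + C(0) = 1 + 1 + 1 = 3
C(3) = 1 + C(2) + C(1) = 1 + 3 + 1 = 5
C(4) = 1 + C(3) + C(2) = 1 + 5 + 3 = 9
C(5) = 1 + C(4) + C(3) = 1 + 9 + 5 = 15
C(6) = 1 + C(5) + C(4) = 1 + 15 + 9 = 25
C(7) = 1 + C(6) + C(5) = 1 + 25 + 15 = 41
C(8) = 1 + C(7) + C(6) = 1 + 41 + 25 = 67
C(9) = 1 + C(8) + C(7) = 1 + 67 + 41 = 109
C(10) = 1 + C(9) + C(8) = 1 + 109 + 67 = 177
C(11) = 1 + C(10) + C(9) = 1 + 177 + 109 = 287
C(12) = 1 + C(11) + C(10) = 1 + 287 + 177 = 465
C(13) = 1 + C(12) + C(11) = 1 + 465 + 287 = 753
C(14) = 1 + C(13) + C(12) = 1 + 753 + 465 = 1219

1219


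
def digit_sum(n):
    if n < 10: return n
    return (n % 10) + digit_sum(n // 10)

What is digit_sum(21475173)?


digit_sum(21475173) = 3 + digit_sum(2147517)
digit_sum(2147517) = 7 + digit_sum(214751)
digit_sum(214751) = 1 + digit_sum(21475)
digit_sum(21475) = 5 + digit_sum(2147)
digit_sum(2147) = 7 + digit_sum(214)
digit_sum(214) = 4 + digit_sum(21)
digit_sum(21) = 1 + digit_sum(2)
digit_sum(2) = 2  (base case)
Total: 3 + 7 + 1 + 5 + 7 + 4 + 1 + 2 = 30

30


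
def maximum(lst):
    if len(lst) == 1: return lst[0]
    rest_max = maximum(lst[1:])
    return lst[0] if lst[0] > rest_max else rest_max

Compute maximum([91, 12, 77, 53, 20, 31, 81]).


maximum([91, 12, 77, 53, 20, 31, 81]): compare 91 with maximum([12, 77, 53, 20, 31, 81])
maximum([12, 77, 53, 20, 31, 81]): compare 12 with maximum([77, 53, 20, 31, 81])
maximum([77, 53, 20, 31, 81]): compare 77 with maximum([53, 20, 31, 81])
maximum([53, 20, 31, 81]): compare 53 with maximum([20, 31, 81])
maximum([20, 31, 81]): compare 20 with maximum([31, 81])
maximum([31, 81]): compare 31 with maximum([81])
maximum([81]) = 81  (base case)
Compare 31 with 81 -> 81
Compare 20 with 81 -> 81
Compare 53 with 81 -> 81
Compare 77 with 81 -> 81
Compare 12 with 81 -> 81
Compare 91 with 81 -> 91

91


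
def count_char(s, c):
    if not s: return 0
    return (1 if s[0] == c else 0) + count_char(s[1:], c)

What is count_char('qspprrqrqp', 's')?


s[0]='q' != 's' -> 0
s[0]='s' == 's' -> 1
s[0]='p' != 's' -> 0
s[0]='p' != 's' -> 0
s[0]='r' != 's' -> 0
s[0]='r' != 's' -> 0
s[0]='q' != 's' -> 0
s[0]='r' != 's' -> 0
s[0]='q' != 's' -> 0
s[0]='p' != 's' -> 0
Sum: 0 + 1 + 0 + 0 + 0 + 0 + 0 + 0 + 0 + 0 = 1

1


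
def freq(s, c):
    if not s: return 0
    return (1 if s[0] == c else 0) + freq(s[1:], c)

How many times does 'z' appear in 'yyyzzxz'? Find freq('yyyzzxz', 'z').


s[0]='y' != 'z' -> 0
s[0]='y' != 'z' -> 0
s[0]='y' != 'z' -> 0
s[0]='z' == 'z' -> 1
s[0]='z' == 'z' -> 1
s[0]='x' != 'z' -> 0
s[0]='z' == 'z' -> 1
Sum: 0 + 0 + 0 + 1 + 1 + 0 + 1 = 3

3


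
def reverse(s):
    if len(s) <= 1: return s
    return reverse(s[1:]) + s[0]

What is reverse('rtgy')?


reverse('rtgy') = reverse('tgy') + 'r'
reverse('tgy') = reverse('gy') + 't'
reverse('gy') = reverse('y') + 'g'
reverse('y') = 'y'  (base case)
Concatenating: 'y' + 'g' + 't' + 'r' = 'ygtr'

ygtr


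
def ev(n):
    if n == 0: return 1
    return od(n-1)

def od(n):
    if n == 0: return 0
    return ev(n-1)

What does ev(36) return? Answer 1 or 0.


ev(36) = od(35)
od(35) = ev(34)
ev(34) = od(33)
od(33) = ev(32)
ev(32) = od(31)
od(31) = ev(30)
ev(30) = od(29)
od(29) = ev(28)
ev(28) = od(27)
od(27) = ev(26)
ev(26) = od(25)
od(25) = ev(24)
ev(24) = od(23)
od(23) = ev(22)
ev(22) = od(21)
od(21) = ev(20)
ev(20) = od(19)
od(19) = ev(18)
ev(18) = od(17)
od(17) = ev(16)
ev(16) = od(15)
od(15) = ev(14)
ev(14) = od(13)
od(13) = ev(12)
ev(12) = od(11)
od(11) = ev(10)
ev(10) = od(9)
od(9) = ev(8)
ev(8) = od(7)
od(7) = ev(6)
ev(6) = od(5)
od(5) = ev(4)
ev(4) = od(3)
od(3) = ev(2)
ev(2) = od(1)
od(1) = ev(0)
ev(0) = 1  (base case)
Result: 1

1


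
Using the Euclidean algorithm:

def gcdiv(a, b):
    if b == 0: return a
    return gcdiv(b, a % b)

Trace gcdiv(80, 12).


gcdiv(80, 12) = gcdiv(12, 8)
gcdiv(12, 8) = gcdiv(8, 4)
gcdiv(8, 4) = gcdiv(4, 0)
gcdiv(4, 0) = 4  (base case)

4


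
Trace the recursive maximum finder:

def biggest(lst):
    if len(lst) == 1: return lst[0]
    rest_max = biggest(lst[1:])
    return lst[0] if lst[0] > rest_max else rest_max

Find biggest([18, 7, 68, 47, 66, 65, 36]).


biggest([18, 7, 68, 47, 66, 65, 36]): compare 18 with biggest([7, 68, 47, 66, 65, 36])
biggest([7, 68, 47, 66, 65, 36]): compare 7 with biggest([68, 47, 66, 65, 36])
biggest([68, 47, 66, 65, 36]): compare 68 with biggest([47, 66, 65, 36])
biggest([47, 66, 65, 36]): compare 47 with biggest([66, 65, 36])
biggest([66, 65, 36]): compare 66 with biggest([65, 36])
biggest([65, 36]): compare 65 with biggest([36])
biggest([36]) = 36  (base case)
Compare 65 with 36 -> 65
Compare 66 with 65 -> 66
Compare 47 with 66 -> 66
Compare 68 with 66 -> 68
Compare 7 with 68 -> 68
Compare 18 with 68 -> 68

68


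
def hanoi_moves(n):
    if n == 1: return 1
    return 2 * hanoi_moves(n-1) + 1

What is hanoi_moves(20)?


hanoi_moves(20) = 2 * hanoi_moves(19) + 1
hanoi_moves(19) = 2 * hanoi_moves(18) + 1
hanoi_moves(18) = 2 * hanoi_moves(17) + 1
hanoi_moves(17) = 2 * hanoi_moves(16) + 1
hanoi_moves(16) = 2 * hanoi_moves(15) + 1
hanoi_moves(15) = 2 * hanoi_moves(14) + 1
hanoi_moves(14) = 2 * hanoi_moves(13) + 1
hanoi_moves(13) = 2 * hanoi_moves(12) + 1
hanoi_moves(12) = 2 * hanoi_moves(11) + 1
hanoi_moves(11) = 2 * hanoi_moves(10) + 1
hanoi_moves(10) = 2 * hanoi_moves(9) + 1
hanoi_moves(9) = 2 * hanoi_moves(8) + 1
hanoi_moves(8) = 2 * hanoi_moves(7) + 1
hanoi_moves(7) = 2 * hanoi_moves(6) + 1
hanoi_moves(6) = 2 * hanoi_moves(5) + 1
hanoi_moves(5) = 2 * hanoi_moves(4) + 1
hanoi_moves(4) = 2 * hanoi_moves(3) + 1
hanoi_moves(3) = 2 * hanoi_moves(2) + 1
hanoi_moves(2) = 2 * hanoi_moves(1) + 1
hanoi_moves(1) = 1  (base case)
hanoi_moves(2) = 2 * 1 + 1 = 3
hanoi_moves(3) = 2 * 3 + 1 = 7
hanoi_moves(4) = 2 * 7 + 1 = 15
hanoi_moves(5) = 2 * 15 + 1 = 31
hanoi_moves(6) = 2 * 31 + 1 = 63
hanoi_moves(7) = 2 * 63 + 1 = 127
hanoi_moves(8) = 2 * 127 + 1 = 255
hanoi_moves(9) = 2 * 255 + 1 = 511
hanoi_moves(10) = 2 * 511 + 1 = 1023
hanoi_moves(11) = 2 * 1023 + 1 = 2047
hanoi_moves(12) = 2 * 2047 + 1 = 4095
hanoi_moves(13) = 2 * 4095 + 1 = 8191
hanoi_moves(14) = 2 * 8191 + 1 = 16383
hanoi_moves(15) = 2 * 16383 + 1 = 32767
hanoi_moves(16) = 2 * 32767 + 1 = 65535
hanoi_moves(17) = 2 * 65535 + 1 = 131071
hanoi_moves(18) = 2 * 131071 + 1 = 262143
hanoi_moves(19) = 2 * 262143 + 1 = 524287
hanoi_moves(20) = 2 * 524287 + 1 = 1048575

1048575


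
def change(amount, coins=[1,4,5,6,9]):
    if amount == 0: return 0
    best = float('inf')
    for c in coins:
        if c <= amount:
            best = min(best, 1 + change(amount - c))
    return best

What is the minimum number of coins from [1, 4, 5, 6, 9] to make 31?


Building up with DP:
change(0) = 0
change(1) = min(1+change(0)=1+0=1) = 1
change(2) = min(1+change(1)=1+1=2) = 2
change(3) = min(1+change(2)=1+2=3) = 3
change(4) = min(1+change(3)=1+3=4, 1+change(0)=1+0=1) = 1
change(5) = min(1+change(4)=1+1=2, 1+change(1)=1+1=2, 1+change(0)=1+0=1) = 1
change(6) = min(1+change(5)=1+1=2, 1+change(2)=1+2=3, 1+change(1)=1+1=2, 1+change(0)=1+0=1) = 1
change(7) = min(1+change(6)=1+1=2, 1+change(3)=1+3=4, 1+change(2)=1+2=3, 1+change(1)=1+1=2) = 2
change(8) = min(1+change(7)=1+2=3, 1+change(4)=1+1=2, 1+change(3)=1+3=4, 1+change(2)=1+2=3) = 2
change(9) = min(1+change(8)=1+2=3, 1+change(5)=1+1=2, 1+change(4)=1+1=2, 1+change(3)=1+3=4, 1+change(0)=1+0=1) = 1
change(10) = min(1+change(9)=1+1=2, 1+change(6)=1+1=2, 1+change(5)=1+1=2, 1+change(4)=1+1=2, 1+change(1)=1+1=2) = 2
change(11) = min(1+change(10)=1+2=3, 1+change(7)=1+2=3, 1+change(6)=1+1=2, 1+change(5)=1+1=2, 1+change(2)=1+2=3) = 2
change(12) = min(1+change(11)=1+2=3, 1+change(8)=1+2=3, 1+change(7)=1+2=3, 1+change(6)=1+1=2, 1+change(3)=1+3=4) = 2
change(13) = min(1+change(12)=1+2=3, 1+change(9)=1+1=2, 1+change(8)=1+2=3, 1+change(7)=1+2=3, 1+change(4)=1+1=2) = 2
change(14) = min(1+change(13)=1+2=3, 1+change(10)=1+2=3, 1+change(9)=1+1=2, 1+change(8)=1+2=3, 1+change(5)=1+1=2) = 2
change(15) = min(1+change(14)=1+2=3, 1+change(11)=1+2=3, 1+change(10)=1+2=3, 1+change(9)=1+1=2, 1+change(6)=1+1=2) = 2
change(16) = min(1+change(15)=1+2=3, 1+change(12)=1+2=3, 1+change(11)=1+2=3, 1+change(10)=1+2=3, 1+change(7)=1+2=3) = 3
change(17) = min(1+change(16)=1+3=4, 1+change(13)=1+2=3, 1+change(12)=1+2=3, 1+change(11)=1+2=3, 1+change(8)=1+2=3) = 3
change(18) = min(1+change(17)=1+3=4, 1+change(14)=1+2=3, 1+change(13)=1+2=3, 1+change(12)=1+2=3, 1+change(9)=1+1=2) = 2
change(19) = min(1+change(18)=1+2=3, 1+change(15)=1+2=3, 1+change(14)=1+2=3, 1+change(13)=1+2=3, 1+change(10)=1+2=3) = 3
change(20) = min(1+change(19)=1+3=4, 1+change(16)=1+3=4, 1+change(15)=1+2=3, 1+change(14)=1+2=3, 1+change(11)=1+2=3) = 3
change(21) = min(1+change(20)=1+3=4, 1+change(17)=1+3=4, 1+change(16)=1+3=4, 1+change(15)=1+2=3, 1+change(12)=1+2=3) = 3
change(22) = min(1+change(21)=1+3=4, 1+change(18)=1+2=3, 1+change(17)=1+3=4, 1+change(16)=1+3=4, 1+change(13)=1+2=3) = 3
change(23) = min(1+change(22)=1+3=4, 1+change(19)=1+3=4, 1+change(18)=1+2=3, 1+change(17)=1+3=4, 1+change(14)=1+2=3) = 3
change(24) = min(1+change(23)=1+3=4, 1+change(20)=1+3=4, 1+change(19)=1+3=4, 1+change(18)=1+2=3, 1+change(15)=1+2=3) = 3
change(25) = min(1+change(24)=1+3=4, 1+change(21)=1+3=4, 1+change(20)=1+3=4, 1+change(19)=1+3=4, 1+change(16)=1+3=4) = 4
change(26) = min(1+change(25)=1+4=5, 1+change(22)=1+3=4, 1+change(21)=1+3=4, 1+change(20)=1+3=4, 1+change(17)=1+3=4) = 4
change(27) = min(1+change(26)=1+4=5, 1+change(23)=1+3=4, 1+change(22)=1+3=4, 1+change(21)=1+3=4, 1+change(18)=1+2=3) = 3
change(28) = min(1+change(27)=1+3=4, 1+change(24)=1+3=4, 1+change(23)=1+3=4, 1+change(22)=1+3=4, 1+change(19)=1+3=4) = 4
change(29) = min(1+change(28)=1+4=5, 1+change(25)=1+4=5, 1+change(24)=1+3=4, 1+change(23)=1+3=4, 1+change(20)=1+3=4) = 4
change(30) = min(1+change(29)=1+4=5, 1+change(26)=1+4=5, 1+change(25)=1+4=5, 1+change(24)=1+3=4, 1+change(21)=1+3=4) = 4
change(31) = min(1+change(30)=1+4=5, 1+change(27)=1+3=4, 1+change(26)=1+4=5, 1+change(25)=1+4=5, 1+change(22)=1+3=4) = 4

4


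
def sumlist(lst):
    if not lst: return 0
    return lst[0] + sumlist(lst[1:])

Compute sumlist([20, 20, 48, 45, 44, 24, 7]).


sumlist([20, 20, 48, 45, 44, 24, 7]) = 20 + sumlist([20, 48, 45, 44, 24, 7])
sumlist([20, 48, 45, 44, 24, 7]) = 20 + sumlist([48, 45, 44, 24, 7])
sumlist([48, 45, 44, 24, 7]) = 48 + sumlist([45, 44, 24, 7])
sumlist([45, 44, 24, 7]) = 45 + sumlist([44, 24, 7])
sumlist([44, 24, 7]) = 44 + sumlist([24, 7])
sumlist([24, 7]) = 24 + sumlist([7])
sumlist([7]) = 7 + sumlist([])
sumlist([]) = 0  (base case)
Total: 20 + 20 + 48 + 45 + 44 + 24 + 7 + 0 = 208

208


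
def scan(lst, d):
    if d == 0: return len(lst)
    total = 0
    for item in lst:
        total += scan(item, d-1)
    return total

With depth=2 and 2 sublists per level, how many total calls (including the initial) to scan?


At depth 0 (root): 1 call
At depth 1: each of 1 parents calls scan on 2 children = 2 calls
At depth 2: each of 2 parents calls scan on 2 children = 4 calls
Total: 1 + 2 + 4 = 7

7


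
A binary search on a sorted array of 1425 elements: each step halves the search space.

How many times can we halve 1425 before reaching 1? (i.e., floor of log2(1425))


1425 / 2 = 712
712 / 2 = 356
356 / 2 = 178
178 / 2 = 89
89 / 2 = 44
44 / 2 = 22
22 / 2 = 11
11 / 2 = 5
5 / 2 = 2
2 / 2 = 1
Reached 1 after 10 halvings

10


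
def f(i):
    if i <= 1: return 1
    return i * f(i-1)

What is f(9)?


f(9)
= 9 * f(8)
= 9 * 8 * f(7)
= 9 * 8 * 7 * f(6)
= 9 * 8 * 7 * 6 * f(5)
= 9 * 8 * 7 * 6 * 5 * f(4)
= 9 * 8 * 7 * 6 * 5 * 4 * f(3)
= 9 * 8 * 7 * 6 * 5 * 4 * 3 * f(2)
= 9 * 8 * 7 * 6 * 5 * 4 * 3 * 2 * f(1)
= 9 * 8 * 7 * 6 * 5 * 4 * 3 * 2 * 1
= 362880

362880


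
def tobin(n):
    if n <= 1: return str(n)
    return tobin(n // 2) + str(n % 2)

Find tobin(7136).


tobin(7136) = tobin(3568) + '0'
tobin(3568) = tobin(1784) + '0'
tobin(1784) = tobin(892) + '0'
tobin(892) = tobin(446) + '0'
tobin(446) = tobin(223) + '0'
tobin(223) = tobin(111) + '1'
tobin(111) = tobin(55) + '1'
tobin(55) = tobin(27) + '1'
tobin(27) = tobin(13) + '1'
tobin(13) = tobin(6) + '1'
tobin(6) = tobin(3) + '0'
tobin(3) = tobin(1) + '1'
tobin(1) = '1'  (base case)
Concatenating: '1' + '1' + '0' + '1' + '1' + '1' + '1' + '1' + '0' + '0' + '0' + '0' + '0' = '1101111100000'

1101111100000


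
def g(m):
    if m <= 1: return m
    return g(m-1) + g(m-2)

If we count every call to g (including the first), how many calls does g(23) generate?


Let C(n) = total calls for g(n)
C(0) = 1, C(1) = 1
C(2) = 1 + C(1) + C(0) = 1 + 1 + 1 = 3
C(3) = 1 + C(2) + C(1) = 1 + 3 + 1 = 5
C(4) = 1 + C(3) + C(2) = 1 + 5 + 3 = 9
C(5) = 1 + C(4) + C(3) = 1 + 9 + 5 = 15
C(6) = 1 + C(5) + C(4) = 1 + 15 + 9 = 25
C(7) = 1 + C(6) + C(5) = 1 + 25 + 15 = 41
C(8) = 1 + C(7) + C(6) = 1 + 41 + 25 = 67
C(9) = 1 + C(8) + C(7) = 1 + 67 + 41 = 109
C(10) = 1 + C(9) + C(8) = 1 + 109 + 67 = 177
C(11) = 1 + C(10) + C(9) = 1 + 177 + 109 = 287
C(12) = 1 + C(11) + C(10) = 1 + 287 + 177 = 465
C(13) = 1 + C(12) + C(11) = 1 + 465 + 287 = 753
C(14) = 1 + C(13) + C(12) = 1 + 753 + 465 = 1219
C(15) = 1 + C(14) + C(13) = 1 + 1219 + 753 = 1973
C(16) = 1 + C(15) + C(14) = 1 + 1973 + 1219 = 3193
C(17) = 1 + C(16) + C(15) = 1 + 3193 + 1973 = 5167
C(18) = 1 + C(17) + C(16) = 1 + 5167 + 3193 = 8361
C(19) = 1 + C(18) + C(17) = 1 + 8361 + 5167 = 13529
C(20) = 1 + C(19) + C(18) = 1 + 13529 + 8361 = 21891
C(21) = 1 + C(20) + C(19) = 1 + 21891 + 13529 = 35421
C(22) = 1 + C(21) + C(20) = 1 + 35421 + 21891 = 57313
C(23) = 1 + C(22) + C(21) = 1 + 57313 + 35421 = 92735

92735


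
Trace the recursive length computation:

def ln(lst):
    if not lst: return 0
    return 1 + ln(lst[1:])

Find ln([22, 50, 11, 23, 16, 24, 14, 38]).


ln([22, 50, 11, 23, 16, 24, 14, 38]) = 1 + ln([50, 11, 23, 16, 24, 14, 38])
ln([50, 11, 23, 16, 24, 14, 38]) = 1 + ln([11, 23, 16, 24, 14, 38])
ln([11, 23, 16, 24, 14, 38]) = 1 + ln([23, 16, 24, 14, 38])
ln([23, 16, 24, 14, 38]) = 1 + ln([16, 24, 14, 38])
ln([16, 24, 14, 38]) = 1 + ln([24, 14, 38])
ln([24, 14, 38]) = 1 + ln([14, 38])
ln([14, 38]) = 1 + ln([38])
ln([38]) = 1 + ln([])
ln([]) = 0  (base case)
Unwinding: 1 + 1 + 1 + 1 + 1 + 1 + 1 + 1 + 0 = 8

8


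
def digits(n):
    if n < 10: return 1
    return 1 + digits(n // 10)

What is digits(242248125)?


digits(242248125) = 1 + digits(24224812)
digits(24224812) = 1 + digits(2422481)
digits(2422481) = 1 + digits(242248)
digits(242248) = 1 + digits(24224)
digits(24224) = 1 + digits(2422)
digits(2422) = 1 + digits(242)
digits(242) = 1 + digits(24)
digits(24) = 1 + digits(2)
digits(2) = 1  (base case: 2 < 10)
Unwinding: 1 + 1 + 1 + 1 + 1 + 1 + 1 + 1 + 1 = 9

9


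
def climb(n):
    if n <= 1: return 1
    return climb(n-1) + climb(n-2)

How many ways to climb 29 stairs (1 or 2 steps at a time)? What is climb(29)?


Building up from base cases:
climb(0) = 1
climb(1) = 1
climb(2) = climb(1) + climb(0) = 1 + 1 = 2
climb(3) = climb(2) + climb(1) = 2 + 1 = 3
climb(4) = climb(3) + climb(2) = 3 + 2 = 5
climb(5) = climb(4) + climb(3) = 5 + 3 = 8
climb(6) = climb(5) + climb(4) = 8 + 5 = 13
climb(7) = climb(6) + climb(5) = 13 + 8 = 21
climb(8) = climb(7) + climb(6) = 21 + 13 = 34
climb(9) = climb(8) + climb(7) = 34 + 21 = 55
climb(10) = climb(9) + climb(8) = 55 + 34 = 89
climb(11) = climb(10) + climb(9) = 89 + 55 = 144
climb(12) = climb(11) + climb(10) = 144 + 89 = 233
climb(13) = climb(12) + climb(11) = 233 + 144 = 377
climb(14) = climb(13) + climb(12) = 377 + 233 = 610
climb(15) = climb(14) + climb(13) = 610 + 377 = 987
climb(16) = climb(15) + climb(14) = 987 + 610 = 1597
climb(17) = climb(16) + climb(15) = 1597 + 987 = 2584
climb(18) = climb(17) + climb(16) = 2584 + 1597 = 4181
climb(19) = climb(18) + climb(17) = 4181 + 2584 = 6765
climb(20) = climb(19) + climb(18) = 6765 + 4181 = 10946
climb(21) = climb(20) + climb(19) = 10946 + 6765 = 17711
climb(22) = climb(21) + climb(20) = 17711 + 10946 = 28657
climb(23) = climb(22) + climb(21) = 28657 + 17711 = 46368
climb(24) = climb(23) + climb(22) = 46368 + 28657 = 75025
climb(25) = climb(24) + climb(23) = 75025 + 46368 = 121393
climb(26) = climb(25) + climb(24) = 121393 + 75025 = 196418
climb(27) = climb(26) + climb(25) = 196418 + 121393 = 317811
climb(28) = climb(27) + climb(26) = 317811 + 196418 = 514229
climb(29) = climb(28) + climb(27) = 514229 + 317811 = 832040

832040


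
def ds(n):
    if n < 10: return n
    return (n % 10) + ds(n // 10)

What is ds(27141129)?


ds(27141129) = 9 + ds(2714112)
ds(2714112) = 2 + ds(271411)
ds(271411) = 1 + ds(27141)
ds(27141) = 1 + ds(2714)
ds(2714) = 4 + ds(271)
ds(271) = 1 + ds(27)
ds(27) = 7 + ds(2)
ds(2) = 2  (base case)
Total: 9 + 2 + 1 + 1 + 4 + 1 + 7 + 2 = 27

27


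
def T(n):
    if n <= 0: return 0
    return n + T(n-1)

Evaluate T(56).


T(56)
= 56 + 55 + 54 + 53 + 52 + 51 + 50 + 49 + 48 + 47 + 46 + 45 + 44 + 43 + 42 + 41 + 40 + 39 + 38 + 37 + 36 + 35 + 34 + 33 + 32 + 31 + 30 + 29 + 28 + 27 + 26 + 25 + 24 + 23 + 22 + 21 + 20 + 19 + 18 + 17 + 16 + 15 + 14 + 13 + 12 + 11 + 10 + 9 + 8 + 7 + 6 + 5 + 4 + 3 + 2 + 1 + T(0)
= 56 + 55 + 54 + 53 + 52 + 51 + 50 + 49 + 48 + 47 + 46 + 45 + 44 + 43 + 42 + 41 + 40 + 39 + 38 + 37 + 36 + 35 + 34 + 33 + 32 + 31 + 30 + 29 + 28 + 27 + 26 + 25 + 24 + 23 + 22 + 21 + 20 + 19 + 18 + 17 + 16 + 15 + 14 + 13 + 12 + 11 + 10 + 9 + 8 + 7 + 6 + 5 + 4 + 3 + 2 + 1 + 0
= 1596

1596
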